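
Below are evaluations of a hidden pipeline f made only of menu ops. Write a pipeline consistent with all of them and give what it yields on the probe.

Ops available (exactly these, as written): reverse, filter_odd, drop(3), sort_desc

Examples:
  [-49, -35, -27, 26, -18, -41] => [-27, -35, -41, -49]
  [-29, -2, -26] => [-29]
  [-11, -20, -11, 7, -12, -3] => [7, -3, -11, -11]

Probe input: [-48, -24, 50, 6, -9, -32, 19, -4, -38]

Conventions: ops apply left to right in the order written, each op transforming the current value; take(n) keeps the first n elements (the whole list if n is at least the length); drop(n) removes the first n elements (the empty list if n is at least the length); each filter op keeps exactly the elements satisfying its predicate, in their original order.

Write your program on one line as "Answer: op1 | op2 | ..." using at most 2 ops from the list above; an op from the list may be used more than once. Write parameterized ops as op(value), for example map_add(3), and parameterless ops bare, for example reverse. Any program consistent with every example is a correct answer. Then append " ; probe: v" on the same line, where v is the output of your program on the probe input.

filter_odd | sort_desc ; probe: [19, -9]

Check, running the answer program on each example:
  [-49, -35, -27, 26, -18, -41] -> [-49, -35, -27, -41] -> [-27, -35, -41, -49]
  [-29, -2, -26] -> [-29] -> [-29]
  [-11, -20, -11, 7, -12, -3] -> [-11, -11, 7, -3] -> [7, -3, -11, -11]
  probe: [-48, -24, 50, 6, -9, -32, 19, -4, -38] -> [-9, 19] -> [19, -9]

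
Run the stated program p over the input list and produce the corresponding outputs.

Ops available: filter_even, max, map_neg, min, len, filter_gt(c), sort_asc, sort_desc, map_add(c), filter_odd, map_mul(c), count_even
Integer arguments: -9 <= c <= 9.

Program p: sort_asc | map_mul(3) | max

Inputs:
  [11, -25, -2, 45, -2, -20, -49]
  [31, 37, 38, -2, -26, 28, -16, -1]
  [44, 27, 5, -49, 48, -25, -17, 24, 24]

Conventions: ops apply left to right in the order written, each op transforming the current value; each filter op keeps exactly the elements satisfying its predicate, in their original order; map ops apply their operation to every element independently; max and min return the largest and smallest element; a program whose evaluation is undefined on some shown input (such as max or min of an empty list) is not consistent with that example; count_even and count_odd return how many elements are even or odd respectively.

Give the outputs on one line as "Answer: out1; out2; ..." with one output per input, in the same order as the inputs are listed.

135; 114; 144

Execution, op by op:
  [11, -25, -2, 45, -2, -20, -49] -> [-49, -25, -20, -2, -2, 11, 45] -> [-147, -75, -60, -6, -6, 33, 135] -> 135
  [31, 37, 38, -2, -26, 28, -16, -1] -> [-26, -16, -2, -1, 28, 31, 37, 38] -> [-78, -48, -6, -3, 84, 93, 111, 114] -> 114
  [44, 27, 5, -49, 48, -25, -17, 24, 24] -> [-49, -25, -17, 5, 24, 24, 27, 44, 48] -> [-147, -75, -51, 15, 72, 72, 81, 132, 144] -> 144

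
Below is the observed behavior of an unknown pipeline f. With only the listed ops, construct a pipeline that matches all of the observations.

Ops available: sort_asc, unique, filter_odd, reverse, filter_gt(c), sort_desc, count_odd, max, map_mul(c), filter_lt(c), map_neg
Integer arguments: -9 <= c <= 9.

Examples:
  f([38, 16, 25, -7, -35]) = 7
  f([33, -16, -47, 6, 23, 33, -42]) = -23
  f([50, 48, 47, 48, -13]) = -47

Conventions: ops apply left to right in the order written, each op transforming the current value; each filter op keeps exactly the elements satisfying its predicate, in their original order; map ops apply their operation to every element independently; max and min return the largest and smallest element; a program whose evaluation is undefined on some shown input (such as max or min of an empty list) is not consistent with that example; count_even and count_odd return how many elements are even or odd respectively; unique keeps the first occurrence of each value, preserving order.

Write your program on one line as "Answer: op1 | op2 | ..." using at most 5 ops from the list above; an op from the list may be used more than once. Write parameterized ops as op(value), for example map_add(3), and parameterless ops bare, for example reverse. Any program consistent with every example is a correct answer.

filter_gt(-8) | filter_odd | unique | map_neg | max

Check, running the answer program on each example:
  [38, 16, 25, -7, -35] -> [38, 16, 25, -7] -> [25, -7] -> [25, -7] -> [-25, 7] -> 7
  [33, -16, -47, 6, 23, 33, -42] -> [33, 6, 23, 33] -> [33, 23, 33] -> [33, 23] -> [-33, -23] -> -23
  [50, 48, 47, 48, -13] -> [50, 48, 47, 48] -> [47] -> [47] -> [-47] -> -47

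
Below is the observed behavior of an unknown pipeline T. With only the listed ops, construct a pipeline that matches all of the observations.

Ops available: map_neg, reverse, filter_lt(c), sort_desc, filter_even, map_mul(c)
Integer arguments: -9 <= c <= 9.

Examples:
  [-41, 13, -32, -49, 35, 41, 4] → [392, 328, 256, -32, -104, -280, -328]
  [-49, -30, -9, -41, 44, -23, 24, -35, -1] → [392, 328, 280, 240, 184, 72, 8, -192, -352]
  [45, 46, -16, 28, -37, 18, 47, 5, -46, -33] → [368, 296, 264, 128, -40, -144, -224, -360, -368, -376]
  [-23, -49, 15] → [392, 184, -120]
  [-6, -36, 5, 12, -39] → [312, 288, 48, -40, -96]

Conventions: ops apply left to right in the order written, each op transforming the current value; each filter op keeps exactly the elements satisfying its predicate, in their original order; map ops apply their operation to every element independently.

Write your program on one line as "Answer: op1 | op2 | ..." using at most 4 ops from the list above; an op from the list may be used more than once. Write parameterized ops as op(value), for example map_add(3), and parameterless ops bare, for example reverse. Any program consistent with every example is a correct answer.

map_neg | map_mul(8) | sort_desc

Check, running the answer program on each example:
  [-41, 13, -32, -49, 35, 41, 4] -> [41, -13, 32, 49, -35, -41, -4] -> [328, -104, 256, 392, -280, -328, -32] -> [392, 328, 256, -32, -104, -280, -328]
  [-49, -30, -9, -41, 44, -23, 24, -35, -1] -> [49, 30, 9, 41, -44, 23, -24, 35, 1] -> [392, 240, 72, 328, -352, 184, -192, 280, 8] -> [392, 328, 280, 240, 184, 72, 8, -192, -352]
  [45, 46, -16, 28, -37, 18, 47, 5, -46, -33] -> [-45, -46, 16, -28, 37, -18, -47, -5, 46, 33] -> [-360, -368, 128, -224, 296, -144, -376, -40, 368, 264] -> [368, 296, 264, 128, -40, -144, -224, -360, -368, -376]
  [-23, -49, 15] -> [23, 49, -15] -> [184, 392, -120] -> [392, 184, -120]
  [-6, -36, 5, 12, -39] -> [6, 36, -5, -12, 39] -> [48, 288, -40, -96, 312] -> [312, 288, 48, -40, -96]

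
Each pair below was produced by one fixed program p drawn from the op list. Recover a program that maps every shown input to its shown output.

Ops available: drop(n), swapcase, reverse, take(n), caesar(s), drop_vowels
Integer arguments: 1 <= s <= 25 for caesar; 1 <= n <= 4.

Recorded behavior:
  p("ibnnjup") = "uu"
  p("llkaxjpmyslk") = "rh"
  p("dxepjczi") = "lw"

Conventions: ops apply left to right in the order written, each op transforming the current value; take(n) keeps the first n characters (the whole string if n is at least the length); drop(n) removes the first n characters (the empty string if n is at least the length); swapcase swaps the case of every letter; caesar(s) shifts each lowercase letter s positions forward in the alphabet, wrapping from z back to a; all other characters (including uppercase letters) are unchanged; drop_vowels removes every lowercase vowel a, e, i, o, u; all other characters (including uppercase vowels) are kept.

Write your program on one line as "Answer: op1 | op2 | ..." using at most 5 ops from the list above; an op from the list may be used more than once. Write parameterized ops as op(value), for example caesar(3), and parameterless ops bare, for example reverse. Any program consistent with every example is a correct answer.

caesar(15) | drop(2) | take(2) | caesar(18)

Check, running the answer program on each example:
  "ibnnjup" -> "xqccyje" -> "ccyje" -> "cc" -> "uu"
  "llkaxjpmyslk" -> "aazpmyebnhaz" -> "zpmyebnhaz" -> "zp" -> "rh"
  "dxepjczi" -> "smteyrox" -> "teyrox" -> "te" -> "lw"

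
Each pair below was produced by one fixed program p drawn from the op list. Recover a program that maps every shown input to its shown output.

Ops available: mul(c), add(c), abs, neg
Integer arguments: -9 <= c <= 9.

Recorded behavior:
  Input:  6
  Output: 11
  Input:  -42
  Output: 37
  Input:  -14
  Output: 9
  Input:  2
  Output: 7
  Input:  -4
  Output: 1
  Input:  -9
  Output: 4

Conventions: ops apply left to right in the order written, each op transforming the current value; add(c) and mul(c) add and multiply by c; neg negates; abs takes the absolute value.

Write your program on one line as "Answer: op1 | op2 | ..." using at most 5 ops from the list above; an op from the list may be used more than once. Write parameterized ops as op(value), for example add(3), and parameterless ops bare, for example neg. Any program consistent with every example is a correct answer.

neg | add(-7) | add(2) | neg | abs

Check, running the answer program on each example:
  6 -> -6 -> -13 -> -11 -> 11 -> 11
  -42 -> 42 -> 35 -> 37 -> -37 -> 37
  -14 -> 14 -> 7 -> 9 -> -9 -> 9
  2 -> -2 -> -9 -> -7 -> 7 -> 7
  -4 -> 4 -> -3 -> -1 -> 1 -> 1
  -9 -> 9 -> 2 -> 4 -> -4 -> 4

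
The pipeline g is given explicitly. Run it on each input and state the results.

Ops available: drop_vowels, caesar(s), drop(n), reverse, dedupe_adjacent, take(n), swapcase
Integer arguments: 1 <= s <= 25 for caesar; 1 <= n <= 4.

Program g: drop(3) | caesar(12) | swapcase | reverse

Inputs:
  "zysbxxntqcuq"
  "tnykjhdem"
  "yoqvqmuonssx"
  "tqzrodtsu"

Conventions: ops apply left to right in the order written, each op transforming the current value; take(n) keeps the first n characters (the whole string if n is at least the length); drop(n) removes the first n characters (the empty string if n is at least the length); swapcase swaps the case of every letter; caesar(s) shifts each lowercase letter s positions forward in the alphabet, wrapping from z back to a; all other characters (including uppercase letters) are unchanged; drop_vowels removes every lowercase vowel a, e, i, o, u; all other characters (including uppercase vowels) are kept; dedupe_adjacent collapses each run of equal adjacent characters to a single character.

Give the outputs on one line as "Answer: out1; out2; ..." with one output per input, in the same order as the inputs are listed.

"CGOCFZJJN"; "YQPTVW"; "JEEZAGYCH"; "GEFPAD"

Execution, op by op:
  "zysbxxntqcuq" -> "bxxntqcuq" -> "njjzfcogc" -> "NJJZFCOGC" -> "CGOCFZJJN"
  "tnykjhdem" -> "kjhdem" -> "wvtpqy" -> "WVTPQY" -> "YQPTVW"
  "yoqvqmuonssx" -> "vqmuonssx" -> "hcygazeej" -> "HCYGAZEEJ" -> "JEEZAGYCH"
  "tqzrodtsu" -> "rodtsu" -> "dapfeg" -> "DAPFEG" -> "GEFPAD"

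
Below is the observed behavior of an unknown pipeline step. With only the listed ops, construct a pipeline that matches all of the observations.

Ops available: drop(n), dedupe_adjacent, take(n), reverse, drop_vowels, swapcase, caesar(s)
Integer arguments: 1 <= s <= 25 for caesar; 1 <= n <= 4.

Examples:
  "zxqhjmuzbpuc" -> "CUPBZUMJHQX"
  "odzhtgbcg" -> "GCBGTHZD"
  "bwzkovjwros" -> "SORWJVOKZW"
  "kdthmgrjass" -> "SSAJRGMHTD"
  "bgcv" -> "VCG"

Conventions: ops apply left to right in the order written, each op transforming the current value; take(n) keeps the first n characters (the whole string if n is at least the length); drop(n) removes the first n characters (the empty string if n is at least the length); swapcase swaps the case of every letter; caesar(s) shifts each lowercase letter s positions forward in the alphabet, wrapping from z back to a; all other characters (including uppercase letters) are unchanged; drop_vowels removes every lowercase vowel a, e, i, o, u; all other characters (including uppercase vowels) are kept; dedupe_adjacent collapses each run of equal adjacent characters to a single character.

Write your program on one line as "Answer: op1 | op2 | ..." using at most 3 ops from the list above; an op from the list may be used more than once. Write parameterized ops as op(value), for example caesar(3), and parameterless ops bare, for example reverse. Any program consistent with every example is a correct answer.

drop(1) | swapcase | reverse

Check, running the answer program on each example:
  "zxqhjmuzbpuc" -> "xqhjmuzbpuc" -> "XQHJMUZBPUC" -> "CUPBZUMJHQX"
  "odzhtgbcg" -> "dzhtgbcg" -> "DZHTGBCG" -> "GCBGTHZD"
  "bwzkovjwros" -> "wzkovjwros" -> "WZKOVJWROS" -> "SORWJVOKZW"
  "kdthmgrjass" -> "dthmgrjass" -> "DTHMGRJASS" -> "SSAJRGMHTD"
  "bgcv" -> "gcv" -> "GCV" -> "VCG"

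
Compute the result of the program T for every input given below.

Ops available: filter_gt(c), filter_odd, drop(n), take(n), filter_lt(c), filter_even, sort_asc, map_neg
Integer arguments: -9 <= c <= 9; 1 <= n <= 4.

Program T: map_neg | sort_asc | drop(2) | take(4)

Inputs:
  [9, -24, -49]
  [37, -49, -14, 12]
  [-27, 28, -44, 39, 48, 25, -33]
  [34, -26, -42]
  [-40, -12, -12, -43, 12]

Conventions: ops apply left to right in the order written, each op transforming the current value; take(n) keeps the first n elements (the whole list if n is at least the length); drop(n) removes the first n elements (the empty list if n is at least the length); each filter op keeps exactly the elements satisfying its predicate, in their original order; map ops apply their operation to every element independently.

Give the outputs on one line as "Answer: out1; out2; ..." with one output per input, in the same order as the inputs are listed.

[49]; [14, 49]; [-28, -25, 27, 33]; [42]; [12, 40, 43]

Execution, op by op:
  [9, -24, -49] -> [-9, 24, 49] -> [-9, 24, 49] -> [49] -> [49]
  [37, -49, -14, 12] -> [-37, 49, 14, -12] -> [-37, -12, 14, 49] -> [14, 49] -> [14, 49]
  [-27, 28, -44, 39, 48, 25, -33] -> [27, -28, 44, -39, -48, -25, 33] -> [-48, -39, -28, -25, 27, 33, 44] -> [-28, -25, 27, 33, 44] -> [-28, -25, 27, 33]
  [34, -26, -42] -> [-34, 26, 42] -> [-34, 26, 42] -> [42] -> [42]
  [-40, -12, -12, -43, 12] -> [40, 12, 12, 43, -12] -> [-12, 12, 12, 40, 43] -> [12, 40, 43] -> [12, 40, 43]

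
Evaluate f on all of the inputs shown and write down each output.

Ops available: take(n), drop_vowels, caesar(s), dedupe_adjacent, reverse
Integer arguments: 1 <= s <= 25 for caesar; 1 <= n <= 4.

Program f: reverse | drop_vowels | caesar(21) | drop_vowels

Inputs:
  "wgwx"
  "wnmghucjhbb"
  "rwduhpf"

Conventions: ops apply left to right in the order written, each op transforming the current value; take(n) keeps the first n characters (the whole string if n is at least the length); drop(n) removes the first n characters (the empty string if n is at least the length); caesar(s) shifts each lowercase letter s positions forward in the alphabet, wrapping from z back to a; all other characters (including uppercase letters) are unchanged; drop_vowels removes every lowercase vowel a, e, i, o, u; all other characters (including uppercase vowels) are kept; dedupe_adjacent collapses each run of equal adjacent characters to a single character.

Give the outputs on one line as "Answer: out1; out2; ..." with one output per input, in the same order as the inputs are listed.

Execution, op by op:
  "wgwx" -> "xwgw" -> "xwgw" -> "srbr" -> "srbr"
  "wnmghucjhbb" -> "bbhjcuhgmnw" -> "bbhjchgmnw" -> "wwcexcbhir" -> "wwcxcbhr"
  "rwduhpf" -> "fphudwr" -> "fphdwr" -> "akcyrm" -> "kcyrm"

"srbr"; "wwcxcbhr"; "kcyrm"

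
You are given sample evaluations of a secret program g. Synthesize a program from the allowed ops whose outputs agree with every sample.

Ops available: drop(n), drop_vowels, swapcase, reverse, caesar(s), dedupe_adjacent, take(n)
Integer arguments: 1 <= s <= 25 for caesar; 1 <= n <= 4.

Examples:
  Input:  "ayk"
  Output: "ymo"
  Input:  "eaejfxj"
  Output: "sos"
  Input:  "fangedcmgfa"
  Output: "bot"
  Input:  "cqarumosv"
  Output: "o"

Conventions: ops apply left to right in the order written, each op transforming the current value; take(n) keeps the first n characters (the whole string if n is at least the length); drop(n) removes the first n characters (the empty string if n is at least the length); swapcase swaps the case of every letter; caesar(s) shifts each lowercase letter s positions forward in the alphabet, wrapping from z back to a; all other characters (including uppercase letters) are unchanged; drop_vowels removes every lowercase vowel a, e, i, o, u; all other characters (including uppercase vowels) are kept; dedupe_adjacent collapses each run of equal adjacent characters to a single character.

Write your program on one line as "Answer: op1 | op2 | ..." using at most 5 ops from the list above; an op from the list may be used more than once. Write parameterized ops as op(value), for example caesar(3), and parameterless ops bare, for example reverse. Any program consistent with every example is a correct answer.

caesar(18) | take(3) | drop_vowels | caesar(22) | reverse

Check, running the answer program on each example:
  "ayk" -> "sqc" -> "sqc" -> "sqc" -> "omy" -> "ymo"
  "eaejfxj" -> "wswbxpb" -> "wsw" -> "wsw" -> "sos" -> "sos"
  "fangedcmgfa" -> "xsfywvueyxs" -> "xsf" -> "xsf" -> "tob" -> "bot"
  "cqarumosv" -> "uisjmegkn" -> "uis" -> "s" -> "o" -> "o"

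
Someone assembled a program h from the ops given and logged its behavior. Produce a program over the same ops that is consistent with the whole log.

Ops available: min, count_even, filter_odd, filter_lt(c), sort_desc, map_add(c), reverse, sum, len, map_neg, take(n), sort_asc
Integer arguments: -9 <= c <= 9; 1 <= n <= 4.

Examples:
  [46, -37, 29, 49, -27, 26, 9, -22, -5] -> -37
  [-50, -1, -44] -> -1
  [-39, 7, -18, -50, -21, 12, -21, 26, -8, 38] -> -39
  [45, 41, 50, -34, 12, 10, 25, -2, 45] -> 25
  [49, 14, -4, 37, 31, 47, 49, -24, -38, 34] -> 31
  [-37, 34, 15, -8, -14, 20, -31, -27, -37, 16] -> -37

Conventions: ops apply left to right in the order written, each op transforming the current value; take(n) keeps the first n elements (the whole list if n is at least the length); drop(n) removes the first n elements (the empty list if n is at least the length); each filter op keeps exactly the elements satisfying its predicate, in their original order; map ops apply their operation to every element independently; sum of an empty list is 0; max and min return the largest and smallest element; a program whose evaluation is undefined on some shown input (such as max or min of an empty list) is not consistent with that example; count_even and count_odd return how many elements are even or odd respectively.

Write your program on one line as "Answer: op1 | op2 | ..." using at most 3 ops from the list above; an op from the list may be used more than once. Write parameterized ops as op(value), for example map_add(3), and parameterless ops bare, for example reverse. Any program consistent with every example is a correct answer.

reverse | filter_odd | min

Check, running the answer program on each example:
  [46, -37, 29, 49, -27, 26, 9, -22, -5] -> [-5, -22, 9, 26, -27, 49, 29, -37, 46] -> [-5, 9, -27, 49, 29, -37] -> -37
  [-50, -1, -44] -> [-44, -1, -50] -> [-1] -> -1
  [-39, 7, -18, -50, -21, 12, -21, 26, -8, 38] -> [38, -8, 26, -21, 12, -21, -50, -18, 7, -39] -> [-21, -21, 7, -39] -> -39
  [45, 41, 50, -34, 12, 10, 25, -2, 45] -> [45, -2, 25, 10, 12, -34, 50, 41, 45] -> [45, 25, 41, 45] -> 25
  [49, 14, -4, 37, 31, 47, 49, -24, -38, 34] -> [34, -38, -24, 49, 47, 31, 37, -4, 14, 49] -> [49, 47, 31, 37, 49] -> 31
  [-37, 34, 15, -8, -14, 20, -31, -27, -37, 16] -> [16, -37, -27, -31, 20, -14, -8, 15, 34, -37] -> [-37, -27, -31, 15, -37] -> -37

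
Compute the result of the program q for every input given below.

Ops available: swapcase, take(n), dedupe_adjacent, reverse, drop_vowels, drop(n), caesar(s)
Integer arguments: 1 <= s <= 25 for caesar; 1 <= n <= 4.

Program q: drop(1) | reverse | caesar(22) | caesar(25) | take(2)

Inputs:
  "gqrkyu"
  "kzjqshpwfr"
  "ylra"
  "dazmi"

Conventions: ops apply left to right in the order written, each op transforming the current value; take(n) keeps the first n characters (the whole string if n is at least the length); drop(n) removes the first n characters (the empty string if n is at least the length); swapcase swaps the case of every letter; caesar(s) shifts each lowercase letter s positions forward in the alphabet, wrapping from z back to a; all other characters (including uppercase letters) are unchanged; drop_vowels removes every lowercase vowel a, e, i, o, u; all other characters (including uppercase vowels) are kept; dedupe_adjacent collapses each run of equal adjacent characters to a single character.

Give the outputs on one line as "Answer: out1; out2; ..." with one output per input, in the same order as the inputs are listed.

Execution, op by op:
  "gqrkyu" -> "qrkyu" -> "uykrq" -> "qugnm" -> "ptfml" -> "pt"
  "kzjqshpwfr" -> "zjqshpwfr" -> "rfwphsqjz" -> "nbsldomfv" -> "markcnleu" -> "ma"
  "ylra" -> "lra" -> "arl" -> "wnh" -> "vmg" -> "vm"
  "dazmi" -> "azmi" -> "imza" -> "eivw" -> "dhuv" -> "dh"

"pt"; "ma"; "vm"; "dh"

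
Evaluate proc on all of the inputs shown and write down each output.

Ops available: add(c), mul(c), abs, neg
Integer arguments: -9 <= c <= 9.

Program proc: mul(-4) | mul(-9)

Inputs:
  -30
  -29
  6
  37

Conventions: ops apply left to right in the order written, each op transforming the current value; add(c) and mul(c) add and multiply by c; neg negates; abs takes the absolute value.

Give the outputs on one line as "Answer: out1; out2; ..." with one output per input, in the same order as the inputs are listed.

Execution, op by op:
  -30 -> 120 -> -1080
  -29 -> 116 -> -1044
  6 -> -24 -> 216
  37 -> -148 -> 1332

-1080; -1044; 216; 1332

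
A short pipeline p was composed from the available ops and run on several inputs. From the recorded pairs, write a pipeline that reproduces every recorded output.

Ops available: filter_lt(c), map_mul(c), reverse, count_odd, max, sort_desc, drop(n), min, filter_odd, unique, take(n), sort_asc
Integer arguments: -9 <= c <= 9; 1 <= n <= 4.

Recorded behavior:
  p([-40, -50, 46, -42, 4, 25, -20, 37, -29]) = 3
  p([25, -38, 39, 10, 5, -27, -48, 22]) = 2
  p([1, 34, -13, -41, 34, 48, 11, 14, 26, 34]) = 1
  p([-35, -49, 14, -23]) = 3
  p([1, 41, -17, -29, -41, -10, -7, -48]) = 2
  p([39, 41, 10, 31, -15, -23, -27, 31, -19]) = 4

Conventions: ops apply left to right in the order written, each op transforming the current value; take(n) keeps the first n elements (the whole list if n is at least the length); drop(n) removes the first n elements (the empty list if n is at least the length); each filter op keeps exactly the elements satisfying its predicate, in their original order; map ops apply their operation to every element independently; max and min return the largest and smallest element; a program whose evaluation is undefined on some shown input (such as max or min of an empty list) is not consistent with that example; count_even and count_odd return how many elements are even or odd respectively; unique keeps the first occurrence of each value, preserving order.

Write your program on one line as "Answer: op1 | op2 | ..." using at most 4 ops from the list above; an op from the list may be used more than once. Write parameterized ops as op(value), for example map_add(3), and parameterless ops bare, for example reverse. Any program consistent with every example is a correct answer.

reverse | take(4) | sort_desc | count_odd

Check, running the answer program on each example:
  [-40, -50, 46, -42, 4, 25, -20, 37, -29] -> [-29, 37, -20, 25, 4, -42, 46, -50, -40] -> [-29, 37, -20, 25] -> [37, 25, -20, -29] -> 3
  [25, -38, 39, 10, 5, -27, -48, 22] -> [22, -48, -27, 5, 10, 39, -38, 25] -> [22, -48, -27, 5] -> [22, 5, -27, -48] -> 2
  [1, 34, -13, -41, 34, 48, 11, 14, 26, 34] -> [34, 26, 14, 11, 48, 34, -41, -13, 34, 1] -> [34, 26, 14, 11] -> [34, 26, 14, 11] -> 1
  [-35, -49, 14, -23] -> [-23, 14, -49, -35] -> [-23, 14, -49, -35] -> [14, -23, -35, -49] -> 3
  [1, 41, -17, -29, -41, -10, -7, -48] -> [-48, -7, -10, -41, -29, -17, 41, 1] -> [-48, -7, -10, -41] -> [-7, -10, -41, -48] -> 2
  [39, 41, 10, 31, -15, -23, -27, 31, -19] -> [-19, 31, -27, -23, -15, 31, 10, 41, 39] -> [-19, 31, -27, -23] -> [31, -19, -23, -27] -> 4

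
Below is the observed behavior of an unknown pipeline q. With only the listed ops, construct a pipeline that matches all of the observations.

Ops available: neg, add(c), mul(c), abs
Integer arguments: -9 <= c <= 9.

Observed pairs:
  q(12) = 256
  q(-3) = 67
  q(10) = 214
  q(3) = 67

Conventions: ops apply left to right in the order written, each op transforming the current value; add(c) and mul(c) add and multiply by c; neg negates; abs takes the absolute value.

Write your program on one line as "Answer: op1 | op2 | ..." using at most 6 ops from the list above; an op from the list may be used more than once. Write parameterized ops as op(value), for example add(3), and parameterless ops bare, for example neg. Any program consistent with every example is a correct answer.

neg | mul(-3) | mul(7) | abs | add(3) | add(1)

Check, running the answer program on each example:
  12 -> -12 -> 36 -> 252 -> 252 -> 255 -> 256
  -3 -> 3 -> -9 -> -63 -> 63 -> 66 -> 67
  10 -> -10 -> 30 -> 210 -> 210 -> 213 -> 214
  3 -> -3 -> 9 -> 63 -> 63 -> 66 -> 67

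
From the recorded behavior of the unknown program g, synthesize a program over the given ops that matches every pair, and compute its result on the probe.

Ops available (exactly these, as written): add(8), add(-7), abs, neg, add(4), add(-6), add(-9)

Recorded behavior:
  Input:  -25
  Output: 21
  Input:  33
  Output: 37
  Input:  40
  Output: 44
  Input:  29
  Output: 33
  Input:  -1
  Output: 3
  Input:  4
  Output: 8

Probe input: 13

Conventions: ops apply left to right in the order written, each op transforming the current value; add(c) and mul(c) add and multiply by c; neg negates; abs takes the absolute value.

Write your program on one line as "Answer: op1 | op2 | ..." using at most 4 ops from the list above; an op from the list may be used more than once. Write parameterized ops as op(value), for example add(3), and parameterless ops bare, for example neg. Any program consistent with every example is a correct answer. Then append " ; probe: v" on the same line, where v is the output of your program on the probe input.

add(4) | neg | abs ; probe: 17

Check, running the answer program on each example:
  -25 -> -21 -> 21 -> 21
  33 -> 37 -> -37 -> 37
  40 -> 44 -> -44 -> 44
  29 -> 33 -> -33 -> 33
  -1 -> 3 -> -3 -> 3
  4 -> 8 -> -8 -> 8
  probe: 13 -> 17 -> -17 -> 17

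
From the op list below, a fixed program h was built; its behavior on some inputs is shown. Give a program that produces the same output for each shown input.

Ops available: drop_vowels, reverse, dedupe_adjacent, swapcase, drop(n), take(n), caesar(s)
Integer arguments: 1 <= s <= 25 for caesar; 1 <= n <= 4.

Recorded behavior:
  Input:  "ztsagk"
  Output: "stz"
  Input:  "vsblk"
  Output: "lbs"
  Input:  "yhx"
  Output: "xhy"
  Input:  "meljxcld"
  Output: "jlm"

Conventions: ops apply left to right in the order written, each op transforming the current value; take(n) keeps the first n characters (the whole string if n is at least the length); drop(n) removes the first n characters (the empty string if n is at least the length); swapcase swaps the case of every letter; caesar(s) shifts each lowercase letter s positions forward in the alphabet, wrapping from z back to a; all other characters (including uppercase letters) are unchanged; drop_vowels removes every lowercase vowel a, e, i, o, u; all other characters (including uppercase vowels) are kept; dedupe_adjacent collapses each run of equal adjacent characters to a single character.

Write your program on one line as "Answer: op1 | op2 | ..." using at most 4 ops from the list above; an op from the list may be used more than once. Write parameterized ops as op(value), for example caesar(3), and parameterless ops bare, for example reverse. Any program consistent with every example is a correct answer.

take(4) | reverse | drop_vowels | take(3)

Check, running the answer program on each example:
  "ztsagk" -> "ztsa" -> "astz" -> "stz" -> "stz"
  "vsblk" -> "vsbl" -> "lbsv" -> "lbsv" -> "lbs"
  "yhx" -> "yhx" -> "xhy" -> "xhy" -> "xhy"
  "meljxcld" -> "melj" -> "jlem" -> "jlm" -> "jlm"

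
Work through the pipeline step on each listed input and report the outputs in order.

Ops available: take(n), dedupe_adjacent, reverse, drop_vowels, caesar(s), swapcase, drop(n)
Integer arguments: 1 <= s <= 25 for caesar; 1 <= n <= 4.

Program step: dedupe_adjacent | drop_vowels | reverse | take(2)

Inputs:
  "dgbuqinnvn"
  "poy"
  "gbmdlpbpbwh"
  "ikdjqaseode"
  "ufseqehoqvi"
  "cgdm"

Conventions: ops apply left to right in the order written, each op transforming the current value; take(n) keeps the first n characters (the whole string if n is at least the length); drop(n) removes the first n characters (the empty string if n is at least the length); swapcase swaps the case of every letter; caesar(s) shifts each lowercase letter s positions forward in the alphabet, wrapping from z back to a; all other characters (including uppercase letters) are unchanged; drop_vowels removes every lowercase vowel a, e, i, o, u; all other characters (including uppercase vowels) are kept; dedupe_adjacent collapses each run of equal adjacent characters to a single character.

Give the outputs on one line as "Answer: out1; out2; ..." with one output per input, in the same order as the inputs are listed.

"nv"; "yp"; "hw"; "ds"; "vq"; "md"

Execution, op by op:
  "dgbuqinnvn" -> "dgbuqinvn" -> "dgbqnvn" -> "nvnqbgd" -> "nv"
  "poy" -> "poy" -> "py" -> "yp" -> "yp"
  "gbmdlpbpbwh" -> "gbmdlpbpbwh" -> "gbmdlpbpbwh" -> "hwbpbpldmbg" -> "hw"
  "ikdjqaseode" -> "ikdjqaseode" -> "kdjqsd" -> "dsqjdk" -> "ds"
  "ufseqehoqvi" -> "ufseqehoqvi" -> "fsqhqv" -> "vqhqsf" -> "vq"
  "cgdm" -> "cgdm" -> "cgdm" -> "mdgc" -> "md"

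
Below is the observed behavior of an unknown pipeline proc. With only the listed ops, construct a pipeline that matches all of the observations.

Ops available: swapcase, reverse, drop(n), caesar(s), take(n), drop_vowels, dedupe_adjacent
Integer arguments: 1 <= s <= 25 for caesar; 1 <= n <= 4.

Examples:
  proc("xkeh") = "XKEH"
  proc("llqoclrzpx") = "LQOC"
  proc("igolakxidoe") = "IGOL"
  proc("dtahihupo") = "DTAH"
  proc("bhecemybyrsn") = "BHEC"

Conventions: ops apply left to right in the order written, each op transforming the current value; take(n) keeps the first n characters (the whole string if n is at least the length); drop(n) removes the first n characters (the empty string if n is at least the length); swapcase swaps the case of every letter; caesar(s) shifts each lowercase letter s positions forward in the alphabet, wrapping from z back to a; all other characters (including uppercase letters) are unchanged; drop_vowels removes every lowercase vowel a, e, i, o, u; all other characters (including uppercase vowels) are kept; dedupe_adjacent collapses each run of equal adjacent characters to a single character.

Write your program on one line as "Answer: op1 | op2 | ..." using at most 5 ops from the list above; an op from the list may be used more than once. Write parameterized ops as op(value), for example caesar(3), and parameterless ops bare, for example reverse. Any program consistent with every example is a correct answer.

dedupe_adjacent | reverse | swapcase | reverse | take(4)

Check, running the answer program on each example:
  "xkeh" -> "xkeh" -> "hekx" -> "HEKX" -> "XKEH" -> "XKEH"
  "llqoclrzpx" -> "lqoclrzpx" -> "xpzrlcoql" -> "XPZRLCOQL" -> "LQOCLRZPX" -> "LQOC"
  "igolakxidoe" -> "igolakxidoe" -> "eodixkalogi" -> "EODIXKALOGI" -> "IGOLAKXIDOE" -> "IGOL"
  "dtahihupo" -> "dtahihupo" -> "opuhihatd" -> "OPUHIHATD" -> "DTAHIHUPO" -> "DTAH"
  "bhecemybyrsn" -> "bhecemybyrsn" -> "nsrybymecehb" -> "NSRYBYMECEHB" -> "BHECEMYBYRSN" -> "BHEC"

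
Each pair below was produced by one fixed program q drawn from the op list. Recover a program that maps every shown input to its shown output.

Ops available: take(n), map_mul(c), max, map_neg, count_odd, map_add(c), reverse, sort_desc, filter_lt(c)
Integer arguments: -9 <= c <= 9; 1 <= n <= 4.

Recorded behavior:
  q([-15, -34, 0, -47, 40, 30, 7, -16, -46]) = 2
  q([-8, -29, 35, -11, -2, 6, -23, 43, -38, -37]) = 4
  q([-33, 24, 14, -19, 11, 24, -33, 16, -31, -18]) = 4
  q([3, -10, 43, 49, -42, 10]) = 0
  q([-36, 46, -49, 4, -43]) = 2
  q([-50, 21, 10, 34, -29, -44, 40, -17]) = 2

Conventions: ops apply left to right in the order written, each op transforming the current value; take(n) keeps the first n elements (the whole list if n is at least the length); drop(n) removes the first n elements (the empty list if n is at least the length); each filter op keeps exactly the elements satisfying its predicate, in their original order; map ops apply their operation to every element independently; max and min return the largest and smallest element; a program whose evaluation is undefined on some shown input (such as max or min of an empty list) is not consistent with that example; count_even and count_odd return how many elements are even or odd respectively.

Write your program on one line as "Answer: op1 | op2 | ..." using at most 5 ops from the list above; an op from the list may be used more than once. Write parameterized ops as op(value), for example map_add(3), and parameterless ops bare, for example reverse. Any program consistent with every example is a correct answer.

map_add(8) | filter_lt(8) | map_mul(-1) | count_odd

Check, running the answer program on each example:
  [-15, -34, 0, -47, 40, 30, 7, -16, -46] -> [-7, -26, 8, -39, 48, 38, 15, -8, -38] -> [-7, -26, -39, -8, -38] -> [7, 26, 39, 8, 38] -> 2
  [-8, -29, 35, -11, -2, 6, -23, 43, -38, -37] -> [0, -21, 43, -3, 6, 14, -15, 51, -30, -29] -> [0, -21, -3, 6, -15, -30, -29] -> [0, 21, 3, -6, 15, 30, 29] -> 4
  [-33, 24, 14, -19, 11, 24, -33, 16, -31, -18] -> [-25, 32, 22, -11, 19, 32, -25, 24, -23, -10] -> [-25, -11, -25, -23, -10] -> [25, 11, 25, 23, 10] -> 4
  [3, -10, 43, 49, -42, 10] -> [11, -2, 51, 57, -34, 18] -> [-2, -34] -> [2, 34] -> 0
  [-36, 46, -49, 4, -43] -> [-28, 54, -41, 12, -35] -> [-28, -41, -35] -> [28, 41, 35] -> 2
  [-50, 21, 10, 34, -29, -44, 40, -17] -> [-42, 29, 18, 42, -21, -36, 48, -9] -> [-42, -21, -36, -9] -> [42, 21, 36, 9] -> 2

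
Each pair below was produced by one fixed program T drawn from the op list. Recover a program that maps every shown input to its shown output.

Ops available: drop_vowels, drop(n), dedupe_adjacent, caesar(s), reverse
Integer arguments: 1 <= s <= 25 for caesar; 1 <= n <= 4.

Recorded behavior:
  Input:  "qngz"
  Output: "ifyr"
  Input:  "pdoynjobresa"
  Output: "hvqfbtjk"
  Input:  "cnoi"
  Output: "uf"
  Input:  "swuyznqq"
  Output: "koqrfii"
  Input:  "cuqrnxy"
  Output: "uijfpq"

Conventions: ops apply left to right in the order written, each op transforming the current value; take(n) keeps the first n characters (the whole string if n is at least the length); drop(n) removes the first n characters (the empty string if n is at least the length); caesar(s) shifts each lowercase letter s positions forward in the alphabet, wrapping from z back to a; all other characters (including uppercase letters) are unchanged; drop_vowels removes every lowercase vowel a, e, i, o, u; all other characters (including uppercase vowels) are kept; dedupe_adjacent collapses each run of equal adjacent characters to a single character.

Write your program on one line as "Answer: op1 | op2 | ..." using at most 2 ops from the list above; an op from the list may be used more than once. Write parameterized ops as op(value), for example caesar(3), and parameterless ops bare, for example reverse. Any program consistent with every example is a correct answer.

drop_vowels | caesar(18)

Check, running the answer program on each example:
  "qngz" -> "qngz" -> "ifyr"
  "pdoynjobresa" -> "pdynjbrs" -> "hvqfbtjk"
  "cnoi" -> "cn" -> "uf"
  "swuyznqq" -> "swyznqq" -> "koqrfii"
  "cuqrnxy" -> "cqrnxy" -> "uijfpq"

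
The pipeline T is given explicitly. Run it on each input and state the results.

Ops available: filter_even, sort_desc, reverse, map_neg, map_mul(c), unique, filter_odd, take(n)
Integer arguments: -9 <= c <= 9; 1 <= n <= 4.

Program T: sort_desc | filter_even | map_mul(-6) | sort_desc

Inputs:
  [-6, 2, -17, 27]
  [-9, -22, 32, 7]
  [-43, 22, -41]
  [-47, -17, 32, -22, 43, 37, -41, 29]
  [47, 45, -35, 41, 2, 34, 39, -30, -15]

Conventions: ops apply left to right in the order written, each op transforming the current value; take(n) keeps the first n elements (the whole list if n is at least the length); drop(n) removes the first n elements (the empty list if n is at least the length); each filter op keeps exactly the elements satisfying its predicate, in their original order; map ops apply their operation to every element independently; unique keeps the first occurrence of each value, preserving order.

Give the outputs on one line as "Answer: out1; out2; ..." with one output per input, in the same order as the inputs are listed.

Execution, op by op:
  [-6, 2, -17, 27] -> [27, 2, -6, -17] -> [2, -6] -> [-12, 36] -> [36, -12]
  [-9, -22, 32, 7] -> [32, 7, -9, -22] -> [32, -22] -> [-192, 132] -> [132, -192]
  [-43, 22, -41] -> [22, -41, -43] -> [22] -> [-132] -> [-132]
  [-47, -17, 32, -22, 43, 37, -41, 29] -> [43, 37, 32, 29, -17, -22, -41, -47] -> [32, -22] -> [-192, 132] -> [132, -192]
  [47, 45, -35, 41, 2, 34, 39, -30, -15] -> [47, 45, 41, 39, 34, 2, -15, -30, -35] -> [34, 2, -30] -> [-204, -12, 180] -> [180, -12, -204]

[36, -12]; [132, -192]; [-132]; [132, -192]; [180, -12, -204]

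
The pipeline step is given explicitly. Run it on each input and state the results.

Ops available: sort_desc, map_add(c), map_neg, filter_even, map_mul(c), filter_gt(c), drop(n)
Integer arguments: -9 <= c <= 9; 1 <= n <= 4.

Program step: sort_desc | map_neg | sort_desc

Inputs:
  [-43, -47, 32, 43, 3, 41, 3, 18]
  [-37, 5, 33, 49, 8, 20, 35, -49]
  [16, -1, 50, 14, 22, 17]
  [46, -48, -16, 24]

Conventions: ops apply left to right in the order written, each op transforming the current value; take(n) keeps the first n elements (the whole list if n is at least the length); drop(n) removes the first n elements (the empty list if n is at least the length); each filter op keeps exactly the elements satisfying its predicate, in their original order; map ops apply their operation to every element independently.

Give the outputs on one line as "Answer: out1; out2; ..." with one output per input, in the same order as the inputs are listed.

Execution, op by op:
  [-43, -47, 32, 43, 3, 41, 3, 18] -> [43, 41, 32, 18, 3, 3, -43, -47] -> [-43, -41, -32, -18, -3, -3, 43, 47] -> [47, 43, -3, -3, -18, -32, -41, -43]
  [-37, 5, 33, 49, 8, 20, 35, -49] -> [49, 35, 33, 20, 8, 5, -37, -49] -> [-49, -35, -33, -20, -8, -5, 37, 49] -> [49, 37, -5, -8, -20, -33, -35, -49]
  [16, -1, 50, 14, 22, 17] -> [50, 22, 17, 16, 14, -1] -> [-50, -22, -17, -16, -14, 1] -> [1, -14, -16, -17, -22, -50]
  [46, -48, -16, 24] -> [46, 24, -16, -48] -> [-46, -24, 16, 48] -> [48, 16, -24, -46]

[47, 43, -3, -3, -18, -32, -41, -43]; [49, 37, -5, -8, -20, -33, -35, -49]; [1, -14, -16, -17, -22, -50]; [48, 16, -24, -46]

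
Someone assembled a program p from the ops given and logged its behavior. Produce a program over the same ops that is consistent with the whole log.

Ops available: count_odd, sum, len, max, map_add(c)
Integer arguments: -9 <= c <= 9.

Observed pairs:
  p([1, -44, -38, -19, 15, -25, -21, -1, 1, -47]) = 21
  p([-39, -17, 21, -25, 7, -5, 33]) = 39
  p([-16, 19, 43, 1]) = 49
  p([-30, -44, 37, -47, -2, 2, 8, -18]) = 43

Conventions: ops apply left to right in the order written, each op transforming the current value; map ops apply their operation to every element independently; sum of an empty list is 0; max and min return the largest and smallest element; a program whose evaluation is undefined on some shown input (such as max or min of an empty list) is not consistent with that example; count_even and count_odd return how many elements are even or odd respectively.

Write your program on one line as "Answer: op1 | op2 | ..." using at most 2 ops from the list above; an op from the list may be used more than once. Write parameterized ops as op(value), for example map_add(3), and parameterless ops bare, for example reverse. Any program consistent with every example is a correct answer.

map_add(6) | max

Check, running the answer program on each example:
  [1, -44, -38, -19, 15, -25, -21, -1, 1, -47] -> [7, -38, -32, -13, 21, -19, -15, 5, 7, -41] -> 21
  [-39, -17, 21, -25, 7, -5, 33] -> [-33, -11, 27, -19, 13, 1, 39] -> 39
  [-16, 19, 43, 1] -> [-10, 25, 49, 7] -> 49
  [-30, -44, 37, -47, -2, 2, 8, -18] -> [-24, -38, 43, -41, 4, 8, 14, -12] -> 43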